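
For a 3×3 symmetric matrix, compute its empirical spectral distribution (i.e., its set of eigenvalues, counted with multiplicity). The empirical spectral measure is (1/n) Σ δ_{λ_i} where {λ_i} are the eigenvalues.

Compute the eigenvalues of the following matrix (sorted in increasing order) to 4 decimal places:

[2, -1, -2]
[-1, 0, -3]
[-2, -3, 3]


Since M is real symmetric, all three eigenvalues are real; they are the roots of det(λI − M) = λ³ − (tr M) λ² + s λ − det M, where s is the sum of the principal 2×2 minors.
tr M = 2 + 0 + 3 = 5.
s = (2·0 − (-1)²) + (2·3 − (-2)²) + (0·3 − (-3)²) = -1 + 2 + (-9) = -8.
det M (expand along row 1) = 2·(-9) − (-1)·(-9) + (-2)·3 = -33.
Characteristic polynomial: λ³ − 5λ² − 8λ + 33 = 0.
Substitute λ = y + (tr M)/3 = y + 1.666667 to remove the quadratic term: y³ + p·y + q = 0 with p = s − (tr M)²/3 = -16.333333 and q = −2(tr M)³/27 + (tr M)·s/3 − det M = 10.407407.
Three real roots ⇒ use the trigonometric (Viète) form: r = 2√(−p/3) = 4.666667, φ = arccos(3q/(p·r)) = arccos(-0.409621) = 1.992835 rad.
y_k = r·cos(φ/3 − 2πk/3) for k = 0, 1, 2 gives y = 3.674356, 0.654341, -4.328697.
λ_k = y_k + 1.666667 gives λ = 5.3410, 2.3210, -2.6620 (check: the sum is 5.0000 = tr M).

Eigenvalues sorted in increasing order: [-2.6620, 2.3210, 5.3410].


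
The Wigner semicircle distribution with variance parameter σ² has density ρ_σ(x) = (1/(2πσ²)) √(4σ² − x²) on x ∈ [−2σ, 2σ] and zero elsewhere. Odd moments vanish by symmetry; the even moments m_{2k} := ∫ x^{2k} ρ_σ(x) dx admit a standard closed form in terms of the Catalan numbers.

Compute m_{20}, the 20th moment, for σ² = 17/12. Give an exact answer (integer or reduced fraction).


By the scaled semicircle moment identity, m_{2k} = σ^{2k} · C_k with k = 10.
C_10 = (1/(k+1)) · C(2k, k) = (1/11) · C(20, 10) = (1/11) · 184756 = 16796.
σ^{2k} = (σ²)^k = (17/12)^10 = 2015993900449/61917364224.

Therefore m_{20} = σ^{20} · C_10 = (2015993900449/61917364224) · 16796 = 8465158387985351/15479341056.


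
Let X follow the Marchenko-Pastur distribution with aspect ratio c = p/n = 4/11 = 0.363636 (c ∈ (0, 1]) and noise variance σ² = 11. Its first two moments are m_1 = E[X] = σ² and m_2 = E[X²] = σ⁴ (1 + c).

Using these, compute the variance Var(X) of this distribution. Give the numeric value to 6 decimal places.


m_1 = E[X] = σ² = 11, so m_1² = 121.
m_2 = E[X²] = σ⁴ (1 + c) = 121 · (1 + 0.363636) = 121 · 1.363636 = 165.000000.
(Note m_2 − m_1² simplifies to c · σ⁴ = 0.363636 · 121.)

Var(X) = m_2 − m_1² = 165.000000 − 121 = 44.000000.


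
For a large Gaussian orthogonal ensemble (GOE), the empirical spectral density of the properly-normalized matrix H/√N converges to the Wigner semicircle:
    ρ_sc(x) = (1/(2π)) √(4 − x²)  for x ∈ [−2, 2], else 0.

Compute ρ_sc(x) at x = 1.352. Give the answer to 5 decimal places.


ρ_sc(x) = (1/(2π)) √(4 − x²). With x = 1.352:
  4 − x² = 4 − (1.352)² = 4 − 1.827904 = 2.172096.
  √(4 − x²) = 1.473803.
  1/(2π) = 0.159155.
  ρ_sc(1.352) = 0.159155 · 1.473803 = 0.234563.

Rounded to 5 decimal places: ρ_sc(1.352) ≈ 0.23456.


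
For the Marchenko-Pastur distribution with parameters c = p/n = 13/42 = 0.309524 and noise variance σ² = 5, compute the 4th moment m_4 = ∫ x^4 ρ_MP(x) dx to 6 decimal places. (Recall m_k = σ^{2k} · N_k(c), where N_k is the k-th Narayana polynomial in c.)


E[X⁴] = σ⁸ (1 + 6c + 6c² + c³) (fourth MP moment). With σ² = 5 (so σ⁸ = 625) and c = 13/42 = 0.309524: E[X⁴] = 625 · (1 + 6·0.309524 + 6·(0.309524)² + (0.309524)³) = 625 · 3.461627.

So E[X^4] = 2163.516696.


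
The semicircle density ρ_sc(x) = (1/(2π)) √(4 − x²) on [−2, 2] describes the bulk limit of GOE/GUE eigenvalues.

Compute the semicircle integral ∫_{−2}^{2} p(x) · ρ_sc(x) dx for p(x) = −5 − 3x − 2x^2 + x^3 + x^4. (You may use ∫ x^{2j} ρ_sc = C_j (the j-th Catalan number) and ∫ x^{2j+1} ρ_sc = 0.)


Write p(x) = Σ a_i x^i, split into monomials and integrate each against ρ_sc separately.
Using ∫ x^{2j} ρ_sc = C_j = (1/(j+1)) C(2j, j) (Catalan numbers) and ∫ x^{2j+1} ρ_sc = 0 (odd monomials vanish by symmetry):
  i = 0 (even): a_0 · C_{0} = -5 · 1 = -5
  i = 1 (odd): ∫ x^1 ρ_sc = 0 (vanishes)
  i = 2 (even): a_2 · C_{1} = -2 · 1 = -2
  i = 3 (odd): ∫ x^3 ρ_sc = 0 (vanishes)
  i = 4 (even): a_4 · C_{2} = 1 · 2 = 2

Summing the contributions: ∫_{−2}^{2} p(x) ρ_sc(x) dx = (-5) + (-2) + 2 = -5.


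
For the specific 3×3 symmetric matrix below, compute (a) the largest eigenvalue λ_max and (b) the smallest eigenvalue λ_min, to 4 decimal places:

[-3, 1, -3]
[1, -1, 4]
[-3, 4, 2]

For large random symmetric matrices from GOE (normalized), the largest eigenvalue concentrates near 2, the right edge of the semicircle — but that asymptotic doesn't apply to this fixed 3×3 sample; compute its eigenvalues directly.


Since M is real symmetric, all three eigenvalues are real; they are the roots of det(λI − M) = λ³ − (tr M) λ² + s λ − det M, where s is the sum of the principal 2×2 minors.
tr M = -3 + (-1) + 2 = -2.
s = ((-3)·(-1) − 1²) + ((-3)·2 − (-3)²) + ((-1)·2 − 4²) = 2 + (-15) + (-18) = -31.
det M (expand along row 1) = (-3)·(-18) − 1·14 + (-3)·1 = 37.
Characteristic polynomial: λ³ + 2λ² − 31λ − 37 = 0.
Substitute λ = y + (tr M)/3 = y − 0.666667 to remove the quadratic term: y³ + p·y + q = 0 with p = s − (tr M)²/3 = -32.333333 and q = −2(tr M)³/27 + (tr M)·s/3 − det M = -15.740741.
Three real roots ⇒ use the trigonometric (Viète) form: r = 2√(−p/3) = 6.565905, φ = arccos(3q/(p·r)) = arccos(0.222434) = 1.346486 rad.
y_k = r·cos(φ/3 − 2πk/3) for k = 0, 1, 2 gives y = 5.915592, -0.490476, -5.425115.
λ_k = y_k − 0.666667 gives λ = 5.2489, -1.1571, -6.0918 (check: the sum is -2.0000 = tr M).

Hence λ_max = 5.2489 and λ_min = -6.0918.


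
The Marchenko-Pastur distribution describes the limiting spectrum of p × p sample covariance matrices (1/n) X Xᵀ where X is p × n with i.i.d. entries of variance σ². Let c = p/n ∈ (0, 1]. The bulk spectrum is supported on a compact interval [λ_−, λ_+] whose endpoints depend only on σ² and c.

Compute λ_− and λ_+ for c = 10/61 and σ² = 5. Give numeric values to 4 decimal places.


c = 10/61 = 0.163934; √c = 0.404888.
λ_− = σ² (1 − √c)² = 5 · (1 − 0.404888)² = 5 · (0.595112)² = 1.770790.
λ_+ = σ² (1 + √c)² = 5 · (1 + 0.404888)² = 5 · (1.404888)² = 9.868554.

Rounded to 4 decimal places: λ_− ≈ 1.7708, λ_+ ≈ 9.8686.


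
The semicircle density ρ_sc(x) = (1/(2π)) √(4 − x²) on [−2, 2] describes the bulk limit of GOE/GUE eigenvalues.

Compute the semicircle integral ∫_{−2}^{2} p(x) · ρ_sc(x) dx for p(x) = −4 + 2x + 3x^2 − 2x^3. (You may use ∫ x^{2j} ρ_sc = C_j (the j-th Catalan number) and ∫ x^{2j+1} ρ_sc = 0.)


Write p(x) = Σ a_i x^i, split into monomials and integrate each against ρ_sc separately.
Using ∫ x^{2j} ρ_sc = C_j = (1/(j+1)) C(2j, j) (Catalan numbers) and ∫ x^{2j+1} ρ_sc = 0 (odd monomials vanish by symmetry):
  i = 0 (even): a_0 · C_{0} = -4 · 1 = -4
  i = 1 (odd): ∫ x^1 ρ_sc = 0 (vanishes)
  i = 2 (even): a_2 · C_{1} = 3 · 1 = 3
  i = 3 (odd): ∫ x^3 ρ_sc = 0 (vanishes)

Summing the contributions: ∫_{−2}^{2} p(x) ρ_sc(x) dx = (-4) + 3 = -1.


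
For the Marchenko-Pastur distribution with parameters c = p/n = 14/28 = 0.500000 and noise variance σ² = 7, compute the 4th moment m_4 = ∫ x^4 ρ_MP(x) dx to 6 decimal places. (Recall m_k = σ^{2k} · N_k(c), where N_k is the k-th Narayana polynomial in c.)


E[X⁴] = σ⁸ (1 + 6c + 6c² + c³) (fourth MP moment). With σ² = 7 (so σ⁸ = 2401) and c = 14/28 = 0.500000: E[X⁴] = 2401 · (1 + 6·0.500000 + 6·(0.500000)² + (0.500000)³) = 2401 · 5.625000.

So E[X^4] = 13505.625000.


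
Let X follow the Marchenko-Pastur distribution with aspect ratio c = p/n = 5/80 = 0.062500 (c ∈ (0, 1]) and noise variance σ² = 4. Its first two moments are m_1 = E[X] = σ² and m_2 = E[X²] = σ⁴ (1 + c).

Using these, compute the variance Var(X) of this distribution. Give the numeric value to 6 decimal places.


m_1 = E[X] = σ² = 4, so m_1² = 16.
m_2 = E[X²] = σ⁴ (1 + c) = 16 · (1 + 0.062500) = 16 · 1.062500 = 17.000000.
(Note m_2 − m_1² simplifies to c · σ⁴ = 0.062500 · 16.)

Var(X) = m_2 − m_1² = 17.000000 − 16 = 1.000000.


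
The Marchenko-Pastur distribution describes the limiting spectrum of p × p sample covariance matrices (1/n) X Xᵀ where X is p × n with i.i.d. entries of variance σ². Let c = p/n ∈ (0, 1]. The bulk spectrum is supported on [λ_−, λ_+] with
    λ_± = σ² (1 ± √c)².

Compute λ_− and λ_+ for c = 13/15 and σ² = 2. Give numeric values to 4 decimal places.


c = 13/15 = 0.866667; √c = 0.930949.
λ_− = σ² (1 − √c)² = 2 · (1 − 0.930949)² = 2 · (0.069051)² = 0.009536.
λ_+ = σ² (1 + √c)² = 2 · (1 + 0.930949)² = 2 · (1.930949)² = 7.457131.

Rounded to 4 decimal places: λ_− ≈ 0.0095, λ_+ ≈ 7.4571.


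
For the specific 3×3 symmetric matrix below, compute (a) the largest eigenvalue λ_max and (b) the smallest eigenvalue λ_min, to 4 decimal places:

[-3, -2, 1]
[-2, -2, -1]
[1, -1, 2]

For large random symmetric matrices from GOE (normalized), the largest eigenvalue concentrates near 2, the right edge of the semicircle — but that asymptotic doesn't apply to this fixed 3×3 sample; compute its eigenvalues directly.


Since M is real symmetric, all three eigenvalues are real; they are the roots of det(λI − M) = λ³ − (tr M) λ² + s λ − det M, where s is the sum of the principal 2×2 minors.
tr M = -3 + (-2) + 2 = -3.
s = ((-3)·(-2) − (-2)²) + ((-3)·2 − 1²) + ((-2)·2 − (-1)²) = 2 + (-7) + (-5) = -10.
det M (expand along row 1) = (-3)·(-5) − (-2)·(-3) + 1·4 = 13.
Characteristic polynomial: λ³ + 3λ² − 10λ − 13 = 0.
Substitute λ = y + (tr M)/3 = y − 1.000000 to remove the quadratic term: y³ + p·y + q = 0 with p = s − (tr M)²/3 = -13.000000 and q = −2(tr M)³/27 + (tr M)·s/3 − det M = -1.000000.
Three real roots ⇒ use the trigonometric (Viète) form: r = 2√(−p/3) = 4.163332, φ = arccos(3q/(p·r)) = arccos(0.055429) = 1.515339 rad.
y_k = r·cos(φ/3 − 2πk/3) for k = 0, 1, 2 gives y = 3.643414, -0.076958, -3.566456.
λ_k = y_k − 1.000000 gives λ = 2.6434, -1.0770, -4.5665 (check: the sum is -3.0000 = tr M).

Hence λ_max = 2.6434 and λ_min = -4.5665.


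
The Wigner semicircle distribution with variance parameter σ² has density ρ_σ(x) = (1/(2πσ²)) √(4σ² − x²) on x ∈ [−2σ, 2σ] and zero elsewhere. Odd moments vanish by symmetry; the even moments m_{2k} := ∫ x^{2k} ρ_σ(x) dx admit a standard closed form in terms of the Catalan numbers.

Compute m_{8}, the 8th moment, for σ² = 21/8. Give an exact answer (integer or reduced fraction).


By the scaled semicircle moment identity, m_{2k} = σ^{2k} · C_k with k = 4.
C_4 = (1/(k+1)) · C(2k, k) = (1/5) · C(8, 4) = (1/5) · 70 = 14.
σ^{2k} = (σ²)^k = (21/8)^4 = 194481/4096.

Therefore m_{8} = σ^{8} · C_4 = (194481/4096) · 14 = 1361367/2048.


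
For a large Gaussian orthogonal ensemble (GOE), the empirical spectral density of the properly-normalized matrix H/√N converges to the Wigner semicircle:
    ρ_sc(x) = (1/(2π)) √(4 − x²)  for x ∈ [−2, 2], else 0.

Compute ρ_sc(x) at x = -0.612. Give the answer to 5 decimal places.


ρ_sc(x) = (1/(2π)) √(4 − x²). With x = -0.612:
  4 − x² = 4 − (-0.612)² = 4 − 0.374544 = 3.625456.
  √(4 − x²) = 1.904063.
  1/(2π) = 0.159155.
  ρ_sc(-0.612) = 0.159155 · 1.904063 = 0.303041.

Rounded to 5 decimal places: ρ_sc(-0.612) ≈ 0.30304.


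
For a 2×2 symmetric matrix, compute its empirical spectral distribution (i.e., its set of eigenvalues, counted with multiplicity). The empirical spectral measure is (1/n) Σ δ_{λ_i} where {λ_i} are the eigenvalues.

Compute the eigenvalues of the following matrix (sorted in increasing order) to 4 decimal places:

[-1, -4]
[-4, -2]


Since M is real symmetric, both eigenvalues are real; they are the roots of det(λI − M) = λ² − (tr M) λ + det M.
tr M = -1 + (-2) = -3.
det M = (-1)·(-2) − (-4)² = 2 − 16 = -14.
Characteristic polynomial: λ² + 3λ − 14 = 0.
Discriminant Δ = (tr M)² − 4·det M = 9 − (-56) = 65; √Δ = 8.062258.
λ = (tr M ± √Δ)/2 = (-3 ± 8.062258)/2, giving (tr M − √Δ)/2 = -5.5311 and (tr M + √Δ)/2 = 2.5311.

Eigenvalues sorted in increasing order: [-5.5311, 2.5311].


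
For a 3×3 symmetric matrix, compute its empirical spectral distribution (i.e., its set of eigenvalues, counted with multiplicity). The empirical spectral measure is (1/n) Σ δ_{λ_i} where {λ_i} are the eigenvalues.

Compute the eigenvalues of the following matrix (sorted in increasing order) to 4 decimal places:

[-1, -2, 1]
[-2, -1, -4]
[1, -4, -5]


Since M is real symmetric, all three eigenvalues are real; they are the roots of det(λI − M) = λ³ − (tr M) λ² + s λ − det M, where s is the sum of the principal 2×2 minors.
tr M = -1 + (-1) + (-5) = -7.
s = ((-1)·(-1) − (-2)²) + ((-1)·(-5) − 1²) + ((-1)·(-5) − (-4)²) = -3 + 4 + (-11) = -10.
det M (expand along row 1) = (-1)·(-11) − (-2)·14 + 1·9 = 48.
Characteristic polynomial: λ³ + 7λ² − 10λ − 48 = 0.
Substitute λ = y + (tr M)/3 = y − 2.333333 to remove the quadratic term: y³ + p·y + q = 0 with p = s − (tr M)²/3 = -26.333333 and q = −2(tr M)³/27 + (tr M)·s/3 − det M = 0.740741.
Three real roots ⇒ use the trigonometric (Viète) form: r = 2√(−p/3) = 5.925463, φ = arccos(3q/(p·r)) = arccos(-0.014242) = 1.585038 rad.
y_k = r·cos(φ/3 − 2πk/3) for k = 0, 1, 2 gives y = 5.117478, 0.028130, -5.145609.
λ_k = y_k − 2.333333 gives λ = 2.7841, -2.3052, -7.4789 (check: the sum is -7.0000 = tr M).

Eigenvalues sorted in increasing order: [-7.4789, -2.3052, 2.7841].


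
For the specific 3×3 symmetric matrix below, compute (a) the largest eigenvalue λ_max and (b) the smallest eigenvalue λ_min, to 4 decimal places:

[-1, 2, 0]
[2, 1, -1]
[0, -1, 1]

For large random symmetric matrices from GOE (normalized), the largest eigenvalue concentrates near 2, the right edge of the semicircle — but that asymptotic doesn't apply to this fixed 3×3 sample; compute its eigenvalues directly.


Since M is real symmetric, all three eigenvalues are real; they are the roots of det(λI − M) = λ³ − (tr M) λ² + s λ − det M, where s is the sum of the principal 2×2 minors.
tr M = -1 + 1 + 1 = 1.
s = ((-1)·1 − 2²) + ((-1)·1 − 0²) + (1·1 − (-1)²) = -5 + (-1) + 0 = -6.
det M (expand along row 1) = (-1)·0 − 2·2 + 0·(-2) = -4.
Characteristic polynomial: λ³ − λ² − 6λ + 4 = 0.
Substitute λ = y + (tr M)/3 = y + 0.333333 to remove the quadratic term: y³ + p·y + q = 0 with p = s − (tr M)²/3 = -6.333333 and q = −2(tr M)³/27 + (tr M)·s/3 − det M = 1.925926.
Three real roots ⇒ use the trigonometric (Viète) form: r = 2√(−p/3) = 2.905933, φ = arccos(3q/(p·r)) = arccos(-0.313937) = 1.890134 rad.
y_k = r·cos(φ/3 − 2πk/3) for k = 0, 1, 2 gives y = 2.347997, 0.308740, -2.656738.
λ_k = y_k + 0.333333 gives λ = 2.6813, 0.6421, -2.3234 (check: the sum is 1.0000 = tr M).

Hence λ_max = 2.6813 and λ_min = -2.3234.


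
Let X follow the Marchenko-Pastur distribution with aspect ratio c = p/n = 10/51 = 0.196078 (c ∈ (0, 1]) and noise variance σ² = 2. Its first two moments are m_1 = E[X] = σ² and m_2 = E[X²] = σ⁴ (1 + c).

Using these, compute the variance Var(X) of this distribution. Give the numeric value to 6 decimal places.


m_1 = E[X] = σ² = 2, so m_1² = 4.
m_2 = E[X²] = σ⁴ (1 + c) = 4 · (1 + 0.196078) = 4 · 1.196078 = 4.784314.
(Note m_2 − m_1² simplifies to c · σ⁴ = 0.196078 · 4.)

Var(X) = m_2 − m_1² = 4.784314 − 4 = 0.784314.


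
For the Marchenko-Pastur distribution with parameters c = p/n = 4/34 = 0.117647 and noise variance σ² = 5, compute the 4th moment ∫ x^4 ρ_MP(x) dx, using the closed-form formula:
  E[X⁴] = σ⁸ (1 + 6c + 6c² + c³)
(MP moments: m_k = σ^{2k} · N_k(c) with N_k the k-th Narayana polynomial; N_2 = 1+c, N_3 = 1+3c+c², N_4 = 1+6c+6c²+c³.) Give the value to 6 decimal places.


E[X⁴] = σ⁸ (1 + 6c + 6c² + c³) (fourth MP moment). With σ² = 5 (so σ⁸ = 625) and c = 4/34 = 0.117647: E[X⁴] = 625 · (1 + 6·0.117647 + 6·(0.117647)² + (0.117647)³) = 625 · 1.790556.

So E[X^4] = 1119.097293.


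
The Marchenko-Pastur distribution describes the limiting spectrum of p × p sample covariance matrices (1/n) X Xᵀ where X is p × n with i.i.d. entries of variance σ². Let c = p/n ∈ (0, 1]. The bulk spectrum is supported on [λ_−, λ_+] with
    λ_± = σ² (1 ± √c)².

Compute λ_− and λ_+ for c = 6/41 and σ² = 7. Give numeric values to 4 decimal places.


c = 6/41 = 0.146341; √c = 0.382546.
λ_− = σ² (1 − √c)² = 7 · (1 − 0.382546)² = 7 · (0.617454)² = 2.668746.
λ_+ = σ² (1 + √c)² = 7 · (1 + 0.382546)² = 7 · (1.382546)² = 13.380035.

Rounded to 4 decimal places: λ_− ≈ 2.6687, λ_+ ≈ 13.3800.


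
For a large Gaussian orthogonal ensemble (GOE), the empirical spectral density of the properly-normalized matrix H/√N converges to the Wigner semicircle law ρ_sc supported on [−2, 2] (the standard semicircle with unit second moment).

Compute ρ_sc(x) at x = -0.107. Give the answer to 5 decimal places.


ρ_sc(x) = (1/(2π)) √(4 − x²). With x = -0.107:
  4 − x² = 4 − (-0.107)² = 4 − 0.011449 = 3.988551.
  √(4 − x²) = 1.997136.
  1/(2π) = 0.159155.
  ρ_sc(-0.107) = 0.159155 · 1.997136 = 0.317854.

Rounded to 5 decimal places: ρ_sc(-0.107) ≈ 0.31785.


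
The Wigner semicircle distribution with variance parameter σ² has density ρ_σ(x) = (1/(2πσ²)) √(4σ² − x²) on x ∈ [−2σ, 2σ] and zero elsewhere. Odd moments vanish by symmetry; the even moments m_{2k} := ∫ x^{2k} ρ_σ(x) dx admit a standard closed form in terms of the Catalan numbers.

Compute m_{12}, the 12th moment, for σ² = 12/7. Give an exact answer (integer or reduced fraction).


By the scaled semicircle moment identity, m_{2k} = σ^{2k} · C_k with k = 6.
C_6 = (1/(k+1)) · C(2k, k) = (1/7) · C(12, 6) = (1/7) · 924 = 132.
σ^{2k} = (σ²)^k = (12/7)^6 = 2985984/117649.

Therefore m_{12} = σ^{12} · C_6 = (2985984/117649) · 132 = 394149888/117649.


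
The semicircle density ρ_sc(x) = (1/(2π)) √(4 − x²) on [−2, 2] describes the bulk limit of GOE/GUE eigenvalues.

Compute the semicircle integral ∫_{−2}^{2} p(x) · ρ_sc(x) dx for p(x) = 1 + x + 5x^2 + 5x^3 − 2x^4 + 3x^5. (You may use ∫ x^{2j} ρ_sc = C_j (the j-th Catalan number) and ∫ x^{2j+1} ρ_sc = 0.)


Write p(x) = Σ a_i x^i, split into monomials and integrate each against ρ_sc separately.
Using ∫ x^{2j} ρ_sc = C_j = (1/(j+1)) C(2j, j) (Catalan numbers) and ∫ x^{2j+1} ρ_sc = 0 (odd monomials vanish by symmetry):
  i = 0 (even): a_0 · C_{0} = 1 · 1 = 1
  i = 1 (odd): ∫ x^1 ρ_sc = 0 (vanishes)
  i = 2 (even): a_2 · C_{1} = 5 · 1 = 5
  i = 3 (odd): ∫ x^3 ρ_sc = 0 (vanishes)
  i = 4 (even): a_4 · C_{2} = -2 · 2 = -4
  i = 5 (odd): ∫ x^5 ρ_sc = 0 (vanishes)

Summing the contributions: ∫_{−2}^{2} p(x) ρ_sc(x) dx = 1 + 5 + (-4) = 2.


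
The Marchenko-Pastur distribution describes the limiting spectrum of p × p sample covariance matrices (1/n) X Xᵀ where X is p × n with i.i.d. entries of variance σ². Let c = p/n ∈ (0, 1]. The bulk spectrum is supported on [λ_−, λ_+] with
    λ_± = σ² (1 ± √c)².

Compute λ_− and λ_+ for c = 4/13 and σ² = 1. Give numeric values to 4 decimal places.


c = 4/13 = 0.307692; √c = 0.554700.
λ_− = σ² (1 − √c)² = 1 · (1 − 0.554700)² = 1 · (0.445300)² = 0.198292.
λ_+ = σ² (1 + √c)² = 1 · (1 + 0.554700)² = 1 · (1.554700)² = 2.417093.

Rounded to 4 decimal places: λ_− ≈ 0.1983, λ_+ ≈ 2.4171.


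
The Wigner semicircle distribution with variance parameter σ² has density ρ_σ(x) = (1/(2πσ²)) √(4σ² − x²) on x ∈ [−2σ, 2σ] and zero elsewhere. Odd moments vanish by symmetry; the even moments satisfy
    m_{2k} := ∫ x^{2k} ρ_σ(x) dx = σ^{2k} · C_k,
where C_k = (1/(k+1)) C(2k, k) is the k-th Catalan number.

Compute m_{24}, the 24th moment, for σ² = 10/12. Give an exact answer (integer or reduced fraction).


By the scaled semicircle moment identity, m_{2k} = σ^{2k} · C_k with k = 12.
C_12 = (1/(k+1)) · C(2k, k) = (1/13) · C(24, 12) = (1/13) · 2704156 = 208012.
σ^{2k} = (σ²)^k = (10/12)^12 = 244140625/2176782336.

Therefore m_{24} = σ^{24} · C_12 = (244140625/2176782336) · 208012 = 12696044921875/544195584.


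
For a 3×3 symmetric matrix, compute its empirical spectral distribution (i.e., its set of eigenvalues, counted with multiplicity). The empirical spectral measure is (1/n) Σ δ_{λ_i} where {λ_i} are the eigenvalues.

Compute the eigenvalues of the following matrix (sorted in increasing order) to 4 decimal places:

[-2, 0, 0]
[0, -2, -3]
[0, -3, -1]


Since M is real symmetric, all three eigenvalues are real; they are the roots of det(λI − M) = λ³ − (tr M) λ² + s λ − det M, where s is the sum of the principal 2×2 minors.
tr M = -2 + (-2) + (-1) = -5.
s = ((-2)·(-2) − 0²) + ((-2)·(-1) − 0²) + ((-2)·(-1) − (-3)²) = 4 + 2 + (-7) = -1.
det M (expand along row 1) = (-2)·(-7) − 0·0 + 0·0 = 14.
Characteristic polynomial: λ³ + 5λ² − λ − 14 = 0.
Substitute λ = y + (tr M)/3 = y − 1.666667 to remove the quadratic term: y³ + p·y + q = 0 with p = s − (tr M)²/3 = -9.333333 and q = −2(tr M)³/27 + (tr M)·s/3 − det M = -3.074074.
Three real roots ⇒ use the trigonometric (Viète) form: r = 2√(−p/3) = 3.527668, φ = arccos(3q/(p·r)) = arccos(0.280099) = 1.286899 rad.
y_k = r·cos(φ/3 − 2πk/3) for k = 0, 1, 2 gives y = 3.208048, -0.333333, -2.874715.
λ_k = y_k − 1.666667 gives λ = 1.5414, -2.0000, -4.5414 (check: the sum is -5.0000 = tr M).

Eigenvalues sorted in increasing order: [-4.5414, -2.0000, 1.5414].


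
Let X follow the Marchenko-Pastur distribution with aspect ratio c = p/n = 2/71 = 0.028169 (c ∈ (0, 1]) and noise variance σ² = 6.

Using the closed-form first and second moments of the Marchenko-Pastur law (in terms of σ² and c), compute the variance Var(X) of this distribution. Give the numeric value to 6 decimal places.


Recall the MP moments m_1 = E[X] = σ² and m_2 = E[X²] = σ⁴ (1 + c).
m_1 = E[X] = σ² = 6, so m_1² = 36.
m_2 = E[X²] = σ⁴ (1 + c) = 36 · (1 + 0.028169) = 36 · 1.028169 = 37.014085.
(Note m_2 − m_1² simplifies to c · σ⁴ = 0.028169 · 36.)

Var(X) = m_2 − m_1² = 37.014085 − 36 = 1.014085.


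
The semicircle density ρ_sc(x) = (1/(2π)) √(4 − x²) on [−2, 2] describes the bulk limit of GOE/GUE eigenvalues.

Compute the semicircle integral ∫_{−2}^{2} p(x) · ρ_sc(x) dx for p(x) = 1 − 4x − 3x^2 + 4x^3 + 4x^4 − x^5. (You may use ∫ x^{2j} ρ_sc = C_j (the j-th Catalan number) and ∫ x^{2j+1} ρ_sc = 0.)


Write p(x) = Σ a_i x^i, split into monomials and integrate each against ρ_sc separately.
Using ∫ x^{2j} ρ_sc = C_j = (1/(j+1)) C(2j, j) (Catalan numbers) and ∫ x^{2j+1} ρ_sc = 0 (odd monomials vanish by symmetry):
  i = 0 (even): a_0 · C_{0} = 1 · 1 = 1
  i = 1 (odd): ∫ x^1 ρ_sc = 0 (vanishes)
  i = 2 (even): a_2 · C_{1} = -3 · 1 = -3
  i = 3 (odd): ∫ x^3 ρ_sc = 0 (vanishes)
  i = 4 (even): a_4 · C_{2} = 4 · 2 = 8
  i = 5 (odd): ∫ x^5 ρ_sc = 0 (vanishes)

Summing the contributions: ∫_{−2}^{2} p(x) ρ_sc(x) dx = 1 + (-3) + 8 = 6.


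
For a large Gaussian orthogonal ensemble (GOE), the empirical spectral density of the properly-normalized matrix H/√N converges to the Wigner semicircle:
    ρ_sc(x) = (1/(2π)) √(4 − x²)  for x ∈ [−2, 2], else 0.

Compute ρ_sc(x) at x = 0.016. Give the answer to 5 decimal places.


ρ_sc(x) = (1/(2π)) √(4 − x²). With x = 0.016:
  4 − x² = 4 − (0.016)² = 4 − 0.000256 = 3.999744.
  √(4 − x²) = 1.999936.
  1/(2π) = 0.159155.
  ρ_sc(0.016) = 0.159155 · 1.999936 = 0.318300.

Rounded to 5 decimal places: ρ_sc(0.016) ≈ 0.31830.


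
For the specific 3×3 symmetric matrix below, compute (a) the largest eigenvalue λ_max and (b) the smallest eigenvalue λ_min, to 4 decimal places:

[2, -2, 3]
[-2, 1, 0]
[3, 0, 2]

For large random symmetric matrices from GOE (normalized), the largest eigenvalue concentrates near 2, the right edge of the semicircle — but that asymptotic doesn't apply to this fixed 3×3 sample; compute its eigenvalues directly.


Since M is real symmetric, all three eigenvalues are real; they are the roots of det(λI − M) = λ³ − (tr M) λ² + s λ − det M, where s is the sum of the principal 2×2 minors.
tr M = 2 + 1 + 2 = 5.
s = (2·1 − (-2)²) + (2·2 − 3²) + (1·2 − 0²) = -2 + (-5) + 2 = -5.
det M (expand along row 1) = 2·2 − (-2)·(-4) + 3·(-3) = -13.
Characteristic polynomial: λ³ − 5λ² − 5λ + 13 = 0.
Substitute λ = y + (tr M)/3 = y + 1.666667 to remove the quadratic term: y³ + p·y + q = 0 with p = s − (tr M)²/3 = -13.333333 and q = −2(tr M)³/27 + (tr M)·s/3 − det M = -4.592593.
Three real roots ⇒ use the trigonometric (Viète) form: r = 2√(−p/3) = 4.216370, φ = arccos(3q/(p·r)) = arccos(0.245077) = 1.323198 rad.
y_k = r·cos(φ/3 − 2πk/3) for k = 0, 1, 2 gives y = 3.812852, -0.347594, -3.465257.
λ_k = y_k + 1.666667 gives λ = 5.4795, 1.3191, -1.7986 (check: the sum is 5.0000 = tr M).

Hence λ_max = 5.4795 and λ_min = -1.7986.


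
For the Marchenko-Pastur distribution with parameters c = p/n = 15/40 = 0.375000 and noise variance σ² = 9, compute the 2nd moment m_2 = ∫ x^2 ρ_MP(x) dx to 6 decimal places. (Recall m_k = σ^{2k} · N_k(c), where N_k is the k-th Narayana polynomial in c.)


E[X²] = σ⁴ (1 + c) (second MP moment). With σ² = 9 (so σ⁴ = 81) and c = 15/40 = 0.375000: E[X²] = 81 · (1 + 0.375000) = 81 · 1.375000.

So E[X^2] = 111.375000.


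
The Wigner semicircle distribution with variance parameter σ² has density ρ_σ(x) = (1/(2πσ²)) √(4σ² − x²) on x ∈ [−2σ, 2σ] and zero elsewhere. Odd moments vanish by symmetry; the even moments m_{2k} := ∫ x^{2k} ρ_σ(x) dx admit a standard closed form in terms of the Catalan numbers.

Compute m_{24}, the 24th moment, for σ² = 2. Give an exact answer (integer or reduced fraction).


By the scaled semicircle moment identity, m_{2k} = σ^{2k} · C_k with k = 12.
C_12 = (1/(k+1)) · C(2k, k) = (1/13) · C(24, 12) = (1/13) · 2704156 = 208012.
σ^{2k} = (σ²)^k = (2)^12 = 4096.

Therefore m_{24} = σ^{24} · C_12 = 4096 · 208012 = 852017152.


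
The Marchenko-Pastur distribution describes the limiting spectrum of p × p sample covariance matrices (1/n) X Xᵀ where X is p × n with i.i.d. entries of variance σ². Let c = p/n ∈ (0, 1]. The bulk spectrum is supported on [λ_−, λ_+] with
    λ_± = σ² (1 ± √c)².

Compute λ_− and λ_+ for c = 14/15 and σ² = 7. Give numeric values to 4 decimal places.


c = 14/15 = 0.933333; √c = 0.966092.
λ_− = σ² (1 − √c)² = 7 · (1 − 0.966092)² = 7 · (0.033908)² = 0.008048.
λ_+ = σ² (1 + √c)² = 7 · (1 + 0.966092)² = 7 · (1.966092)² = 27.058618.

Rounded to 4 decimal places: λ_− ≈ 0.0080, λ_+ ≈ 27.0586.


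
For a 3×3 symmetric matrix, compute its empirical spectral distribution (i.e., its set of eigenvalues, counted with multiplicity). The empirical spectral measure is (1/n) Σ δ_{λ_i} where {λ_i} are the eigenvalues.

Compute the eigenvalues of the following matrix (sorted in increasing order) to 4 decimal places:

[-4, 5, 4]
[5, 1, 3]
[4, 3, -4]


Since M is real symmetric, all three eigenvalues are real; they are the roots of det(λI − M) = λ³ − (tr M) λ² + s λ − det M, where s is the sum of the principal 2×2 minors.
tr M = -4 + 1 + (-4) = -7.
s = ((-4)·1 − 5²) + ((-4)·(-4) − 4²) + (1·(-4) − 3²) = -29 + 0 + (-13) = -42.
det M (expand along row 1) = (-4)·(-13) − 5·(-32) + 4·11 = 256.
Characteristic polynomial: λ³ + 7λ² − 42λ − 256 = 0.
Substitute λ = y + (tr M)/3 = y − 2.333333 to remove the quadratic term: y³ + p·y + q = 0 with p = s − (tr M)²/3 = -58.333333 and q = −2(tr M)³/27 + (tr M)·s/3 − det M = -132.592593.
Three real roots ⇒ use the trigonometric (Viète) form: r = 2√(−p/3) = 8.819171, φ = arccos(3q/(p·r)) = arccos(0.773207) = 0.686913 rad.
y_k = r·cos(φ/3 − 2πk/3) for k = 0, 1, 2 gives y = 8.588995, -2.560943, -6.028051.
λ_k = y_k − 2.333333 gives λ = 6.2557, -4.8943, -8.3614 (check: the sum is -7.0000 = tr M).

Eigenvalues sorted in increasing order: [-8.3614, -4.8943, 6.2557].


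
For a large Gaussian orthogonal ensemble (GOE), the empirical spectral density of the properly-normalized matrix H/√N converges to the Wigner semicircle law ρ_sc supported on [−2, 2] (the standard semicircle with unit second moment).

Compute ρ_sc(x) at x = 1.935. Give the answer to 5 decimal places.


ρ_sc(x) = (1/(2π)) √(4 − x²). With x = 1.935:
  4 − x² = 4 − (1.935)² = 4 − 3.744225 = 0.255775.
  √(4 − x²) = 0.505742.
  1/(2π) = 0.159155.
  ρ_sc(1.935) = 0.159155 · 0.505742 = 0.080491.

Rounded to 5 decimal places: ρ_sc(1.935) ≈ 0.08049.


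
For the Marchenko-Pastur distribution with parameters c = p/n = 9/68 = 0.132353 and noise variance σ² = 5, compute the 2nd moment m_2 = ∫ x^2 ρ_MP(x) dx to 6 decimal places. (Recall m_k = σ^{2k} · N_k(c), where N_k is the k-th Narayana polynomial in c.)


E[X²] = σ⁴ (1 + c) (second MP moment). With σ² = 5 (so σ⁴ = 25) and c = 9/68 = 0.132353: E[X²] = 25 · (1 + 0.132353) = 25 · 1.132353.

So E[X^2] = 28.308824.


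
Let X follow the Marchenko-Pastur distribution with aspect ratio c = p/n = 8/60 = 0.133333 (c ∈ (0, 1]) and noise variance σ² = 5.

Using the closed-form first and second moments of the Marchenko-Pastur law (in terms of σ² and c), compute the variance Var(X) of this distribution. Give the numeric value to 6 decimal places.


Recall the MP moments m_1 = E[X] = σ² and m_2 = E[X²] = σ⁴ (1 + c).
m_1 = E[X] = σ² = 5, so m_1² = 25.
m_2 = E[X²] = σ⁴ (1 + c) = 25 · (1 + 0.133333) = 25 · 1.133333 = 28.333333.
(Note m_2 − m_1² simplifies to c · σ⁴ = 0.133333 · 25.)

Var(X) = m_2 − m_1² = 28.333333 − 25 = 3.333333.


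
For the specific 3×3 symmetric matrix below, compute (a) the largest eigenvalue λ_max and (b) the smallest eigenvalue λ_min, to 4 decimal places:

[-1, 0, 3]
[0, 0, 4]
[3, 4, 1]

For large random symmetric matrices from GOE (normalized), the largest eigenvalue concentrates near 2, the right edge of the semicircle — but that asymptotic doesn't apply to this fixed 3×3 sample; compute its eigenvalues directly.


Since M is real symmetric, all three eigenvalues are real; they are the roots of det(λI − M) = λ³ − (tr M) λ² + s λ − det M, where s is the sum of the principal 2×2 minors.
tr M = -1 + 0 + 1 = 0.
s = ((-1)·0 − 0²) + ((-1)·1 − 3²) + (0·1 − 4²) = 0 + (-10) + (-16) = -26.
det M (expand along row 1) = (-1)·(-16) − 0·(-12) + 3·0 = 16.
Characteristic polynomial: λ³ − 26λ − 16 = 0.
Substitute λ = y + (tr M)/3 = y + 0.000000 to remove the quadratic term: y³ + p·y + q = 0 with p = s − (tr M)²/3 = -26.000000 and q = −2(tr M)³/27 + (tr M)·s/3 − det M = -16.000000.
Three real roots ⇒ use the trigonometric (Viète) form: r = 2√(−p/3) = 5.887841, φ = arccos(3q/(p·r)) = arccos(0.313554) = 1.251863 rad.
y_k = r·cos(φ/3 − 2πk/3) for k = 0, 1, 2 gives y = 5.382614, -0.624764, -4.757850.
λ_k = y_k + 0.000000 gives λ = 5.3826, -0.6248, -4.7578 (check: the sum is 0.0000 = tr M).

Hence λ_max = 5.3826 and λ_min = -4.7578.


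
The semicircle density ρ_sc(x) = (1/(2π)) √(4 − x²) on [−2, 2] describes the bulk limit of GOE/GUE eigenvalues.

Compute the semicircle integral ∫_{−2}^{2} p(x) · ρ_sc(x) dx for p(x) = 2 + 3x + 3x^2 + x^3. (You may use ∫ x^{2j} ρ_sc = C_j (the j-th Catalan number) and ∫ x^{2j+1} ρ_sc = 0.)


Write p(x) = Σ a_i x^i, split into monomials and integrate each against ρ_sc separately.
Using ∫ x^{2j} ρ_sc = C_j = (1/(j+1)) C(2j, j) (Catalan numbers) and ∫ x^{2j+1} ρ_sc = 0 (odd monomials vanish by symmetry):
  i = 0 (even): a_0 · C_{0} = 2 · 1 = 2
  i = 1 (odd): ∫ x^1 ρ_sc = 0 (vanishes)
  i = 2 (even): a_2 · C_{1} = 3 · 1 = 3
  i = 3 (odd): ∫ x^3 ρ_sc = 0 (vanishes)

Summing the contributions: ∫_{−2}^{2} p(x) ρ_sc(x) dx = 2 + 3 = 5.


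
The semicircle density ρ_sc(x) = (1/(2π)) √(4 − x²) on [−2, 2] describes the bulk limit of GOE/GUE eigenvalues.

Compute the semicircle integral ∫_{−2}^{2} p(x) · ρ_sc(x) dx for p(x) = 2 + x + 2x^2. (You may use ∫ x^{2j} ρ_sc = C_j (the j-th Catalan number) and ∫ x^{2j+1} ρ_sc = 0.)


Write p(x) = Σ a_i x^i, split into monomials and integrate each against ρ_sc separately.
Using ∫ x^{2j} ρ_sc = C_j = (1/(j+1)) C(2j, j) (Catalan numbers) and ∫ x^{2j+1} ρ_sc = 0 (odd monomials vanish by symmetry):
  i = 0 (even): a_0 · C_{0} = 2 · 1 = 2
  i = 1 (odd): ∫ x^1 ρ_sc = 0 (vanishes)
  i = 2 (even): a_2 · C_{1} = 2 · 1 = 2

Summing the contributions: ∫_{−2}^{2} p(x) ρ_sc(x) dx = 2 + 2 = 4.


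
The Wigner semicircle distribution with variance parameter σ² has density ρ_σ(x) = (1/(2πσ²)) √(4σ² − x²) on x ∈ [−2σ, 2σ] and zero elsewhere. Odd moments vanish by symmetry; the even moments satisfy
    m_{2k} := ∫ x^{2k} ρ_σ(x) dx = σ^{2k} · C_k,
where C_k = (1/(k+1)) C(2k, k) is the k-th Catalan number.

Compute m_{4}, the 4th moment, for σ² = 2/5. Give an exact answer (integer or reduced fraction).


By the scaled semicircle moment identity, m_{2k} = σ^{2k} · C_k with k = 2.
C_2 = (1/(k+1)) · C(2k, k) = (1/3) · C(4, 2) = (1/3) · 6 = 2.
σ^{2k} = (σ²)^k = (2/5)^2 = 4/25.

Therefore m_{4} = σ^{4} · C_2 = (4/25) · 2 = 8/25.


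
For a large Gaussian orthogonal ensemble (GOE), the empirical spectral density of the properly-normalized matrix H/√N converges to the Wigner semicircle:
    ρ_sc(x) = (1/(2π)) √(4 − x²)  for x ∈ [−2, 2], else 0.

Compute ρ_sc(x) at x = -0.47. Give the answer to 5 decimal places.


ρ_sc(x) = (1/(2π)) √(4 − x²). With x = -0.47:
  4 − x² = 4 − (-0.47)² = 4 − 0.220900 = 3.779100.
  √(4 − x²) = 1.943991.
  1/(2π) = 0.159155.
  ρ_sc(-0.47) = 0.159155 · 1.943991 = 0.309396.

Rounded to 5 decimal places: ρ_sc(-0.47) ≈ 0.30940.


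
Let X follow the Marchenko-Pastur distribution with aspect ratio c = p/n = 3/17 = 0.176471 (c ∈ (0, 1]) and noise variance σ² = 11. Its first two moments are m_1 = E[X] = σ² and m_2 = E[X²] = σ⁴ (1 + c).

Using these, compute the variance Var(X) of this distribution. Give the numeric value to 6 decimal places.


m_1 = E[X] = σ² = 11, so m_1² = 121.
m_2 = E[X²] = σ⁴ (1 + c) = 121 · (1 + 0.176471) = 121 · 1.176471 = 142.352941.
(Note m_2 − m_1² simplifies to c · σ⁴ = 0.176471 · 121.)

Var(X) = m_2 − m_1² = 142.352941 − 121 = 21.352941.


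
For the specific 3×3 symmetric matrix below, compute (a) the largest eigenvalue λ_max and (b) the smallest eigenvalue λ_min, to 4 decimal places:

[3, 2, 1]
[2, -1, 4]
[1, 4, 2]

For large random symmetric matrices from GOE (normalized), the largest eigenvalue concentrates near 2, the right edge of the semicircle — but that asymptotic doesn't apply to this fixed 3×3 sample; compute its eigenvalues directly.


Since M is real symmetric, all three eigenvalues are real; they are the roots of det(λI − M) = λ³ − (tr M) λ² + s λ − det M, where s is the sum of the principal 2×2 minors.
tr M = 3 + (-1) + 2 = 4.
s = (3·(-1) − 2²) + (3·2 − 1²) + ((-1)·2 − 4²) = -7 + 5 + (-18) = -20.
det M (expand along row 1) = 3·(-18) − 2·0 + 1·9 = -45.
Characteristic polynomial: λ³ − 4λ² − 20λ + 45 = 0.
Substitute λ = y + (tr M)/3 = y + 1.333333 to remove the quadratic term: y³ + p·y + q = 0 with p = s − (tr M)²/3 = -25.333333 and q = −2(tr M)³/27 + (tr M)·s/3 − det M = 13.592593.
Three real roots ⇒ use the trigonometric (Viète) form: r = 2√(−p/3) = 5.811865, φ = arccos(3q/(p·r)) = arccos(-0.276959) = 1.851424 rad.
y_k = r·cos(φ/3 − 2πk/3) for k = 0, 1, 2 gives y = 4.739786, 0.542865, -5.282651.
λ_k = y_k + 1.333333 gives λ = 6.0731, 1.8762, -3.9493 (check: the sum is 4.0000 = tr M).

Hence λ_max = 6.0731 and λ_min = -3.9493.


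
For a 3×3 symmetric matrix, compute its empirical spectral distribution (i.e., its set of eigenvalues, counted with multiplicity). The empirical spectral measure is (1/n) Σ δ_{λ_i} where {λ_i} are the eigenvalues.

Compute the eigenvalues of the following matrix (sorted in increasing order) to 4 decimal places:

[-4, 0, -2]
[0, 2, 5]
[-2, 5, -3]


Since M is real symmetric, all three eigenvalues are real; they are the roots of det(λI − M) = λ³ − (tr M) λ² + s λ − det M, where s is the sum of the principal 2×2 minors.
tr M = -4 + 2 + (-3) = -5.
s = ((-4)·2 − 0²) + ((-4)·(-3) − (-2)²) + (2·(-3) − 5²) = -8 + 8 + (-31) = -31.
det M (expand along row 1) = (-4)·(-31) − 0·10 + (-2)·4 = 116.
Characteristic polynomial: λ³ + 5λ² − 31λ − 116 = 0.
Substitute λ = y + (tr M)/3 = y − 1.666667 to remove the quadratic term: y³ + p·y + q = 0 with p = s − (tr M)²/3 = -39.333333 and q = −2(tr M)³/27 + (tr M)·s/3 − det M = -55.074074.
Three real roots ⇒ use the trigonometric (Viète) form: r = 2√(−p/3) = 7.241854, φ = arccos(3q/(p·r)) = arccos(0.580040) = 0.952019 rad.
y_k = r·cos(φ/3 − 2πk/3) for k = 0, 1, 2 gives y = 6.880260, -1.483131, -5.397129.
λ_k = y_k − 1.666667 gives λ = 5.2136, -3.1498, -7.0638 (check: the sum is -5.0000 = tr M).

Eigenvalues sorted in increasing order: [-7.0638, -3.1498, 5.2136].


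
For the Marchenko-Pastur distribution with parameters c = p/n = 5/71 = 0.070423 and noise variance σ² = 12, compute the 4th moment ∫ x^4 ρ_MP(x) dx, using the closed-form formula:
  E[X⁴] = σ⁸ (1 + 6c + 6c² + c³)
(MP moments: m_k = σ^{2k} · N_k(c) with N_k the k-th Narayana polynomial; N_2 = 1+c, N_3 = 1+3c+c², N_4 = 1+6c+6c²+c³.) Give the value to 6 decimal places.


E[X⁴] = σ⁸ (1 + 6c + 6c² + c³) (fourth MP moment). With σ² = 12 (so σ⁸ = 20736) and c = 5/71 = 0.070423: E[X⁴] = 20736 · (1 + 6·0.070423 + 6·(0.070423)² + (0.070423)³) = 20736 · 1.452640.

So E[X^4] = 30121.952597.


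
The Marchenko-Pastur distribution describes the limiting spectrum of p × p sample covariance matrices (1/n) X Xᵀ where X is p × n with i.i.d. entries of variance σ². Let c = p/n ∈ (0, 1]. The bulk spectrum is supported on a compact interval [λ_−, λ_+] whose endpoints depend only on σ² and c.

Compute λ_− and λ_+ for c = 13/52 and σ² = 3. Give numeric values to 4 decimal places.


c = 13/52 = 0.250000; √c = 0.500000.
λ_− = σ² (1 − √c)² = 3 · (1 − 0.500000)² = 3 · (0.500000)² = 0.750000.
λ_+ = σ² (1 + √c)² = 3 · (1 + 0.500000)² = 3 · (1.500000)² = 6.750000.

Rounded to 4 decimal places: λ_− ≈ 0.7500, λ_+ ≈ 6.7500.


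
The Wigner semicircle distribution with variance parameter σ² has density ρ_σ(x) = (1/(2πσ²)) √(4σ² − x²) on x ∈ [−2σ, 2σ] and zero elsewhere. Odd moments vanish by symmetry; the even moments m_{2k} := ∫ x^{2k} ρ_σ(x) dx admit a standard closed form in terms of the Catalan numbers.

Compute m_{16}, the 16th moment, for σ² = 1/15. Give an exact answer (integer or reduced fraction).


By the scaled semicircle moment identity, m_{2k} = σ^{2k} · C_k with k = 8.
C_8 = (1/(k+1)) · C(2k, k) = (1/9) · C(16, 8) = (1/9) · 12870 = 1430.
σ^{2k} = (σ²)^k = (1/15)^8 = 1/2562890625.

Therefore m_{16} = σ^{16} · C_8 = (1/2562890625) · 1430 = 286/512578125.


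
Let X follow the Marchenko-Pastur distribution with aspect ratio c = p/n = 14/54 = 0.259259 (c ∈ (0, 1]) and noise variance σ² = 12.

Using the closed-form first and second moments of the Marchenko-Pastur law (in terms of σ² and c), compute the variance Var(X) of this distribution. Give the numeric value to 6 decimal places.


Recall the MP moments m_1 = E[X] = σ² and m_2 = E[X²] = σ⁴ (1 + c).
m_1 = E[X] = σ² = 12, so m_1² = 144.
m_2 = E[X²] = σ⁴ (1 + c) = 144 · (1 + 0.259259) = 144 · 1.259259 = 181.333333.
(Note m_2 − m_1² simplifies to c · σ⁴ = 0.259259 · 144.)

Var(X) = m_2 − m_1² = 181.333333 − 144 = 37.333333.
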